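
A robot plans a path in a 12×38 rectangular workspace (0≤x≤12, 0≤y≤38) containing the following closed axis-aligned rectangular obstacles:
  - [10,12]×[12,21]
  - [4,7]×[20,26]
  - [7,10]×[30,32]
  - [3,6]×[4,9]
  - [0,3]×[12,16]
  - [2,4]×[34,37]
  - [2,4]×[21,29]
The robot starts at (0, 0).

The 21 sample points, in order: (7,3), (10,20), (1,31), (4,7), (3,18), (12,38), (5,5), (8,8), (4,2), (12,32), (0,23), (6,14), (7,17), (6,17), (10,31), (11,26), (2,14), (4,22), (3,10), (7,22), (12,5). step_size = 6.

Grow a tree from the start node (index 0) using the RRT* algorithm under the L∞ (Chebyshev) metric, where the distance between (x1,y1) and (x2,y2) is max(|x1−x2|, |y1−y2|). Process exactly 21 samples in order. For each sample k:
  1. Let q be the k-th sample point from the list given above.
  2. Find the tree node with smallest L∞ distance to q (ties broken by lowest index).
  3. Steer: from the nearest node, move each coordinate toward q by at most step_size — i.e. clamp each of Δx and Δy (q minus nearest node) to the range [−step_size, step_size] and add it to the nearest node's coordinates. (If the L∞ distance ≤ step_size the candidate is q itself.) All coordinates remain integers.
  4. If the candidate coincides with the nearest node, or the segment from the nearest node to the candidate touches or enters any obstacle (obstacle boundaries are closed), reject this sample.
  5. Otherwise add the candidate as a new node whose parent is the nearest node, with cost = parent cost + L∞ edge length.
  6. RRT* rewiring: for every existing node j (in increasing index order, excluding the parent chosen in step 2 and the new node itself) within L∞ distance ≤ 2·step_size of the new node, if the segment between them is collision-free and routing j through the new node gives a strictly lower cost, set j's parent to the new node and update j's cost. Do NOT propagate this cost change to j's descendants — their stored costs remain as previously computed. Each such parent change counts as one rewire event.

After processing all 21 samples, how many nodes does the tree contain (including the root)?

Node count: 13

1. q=(7,3) nearest=0 d=7 new=(6,3) → add node 1 parent=0 cost=6
2. q=(10,20) nearest=1 d=17 new=(10,9) → add node 2 parent=1 cost=12
3. q=(1,31) nearest=2 d=22 new=(4,15) → add node 3 parent=2 cost=18
4. q=(4,7) nearest=1 d=4 new=(4,7) → blocked by [3,6]×[4,9], reject
5. q=(3,18) nearest=3 d=3 new=(3,18) → add node 4 parent=3 cost=21
6. q=(12,38) nearest=4 d=20 new=(9,24) → blocked by [4,7]×[20,26], reject
7. q=(5,5) nearest=1 d=2 new=(5,5) → blocked by [3,6]×[4,9], reject
8. q=(8,8) nearest=2 d=2 new=(8,8) → add node 5 parent=2 cost=14
9. q=(4,2) nearest=1 d=2 new=(4,2) → add node 6 parent=1 cost=8
10. q=(12,32) nearest=4 d=14 new=(9,24) → blocked by [4,7]×[20,26], reject
11. q=(0,23) nearest=4 d=5 new=(0,23) → add node 7 parent=4 cost=26
12. q=(6,14) nearest=3 d=2 new=(6,14) → add node 8 parent=3 cost=20
13. q=(7,17) nearest=3 d=3 new=(7,17) → add node 9 parent=3 cost=21
14. q=(6,17) nearest=9 d=1 new=(6,17) → add node 10 parent=9 cost=22
15. q=(10,31) nearest=7 d=10 new=(6,29) → blocked by [2,4]×[21,29], reject
16. q=(11,26) nearest=4 d=8 new=(9,24) → blocked by [4,7]×[20,26], reject
17. q=(2,14) nearest=3 d=2 new=(2,14) → blocked by [0,3]×[12,16], reject
18. q=(4,22) nearest=4 d=4 new=(4,22) → blocked by [4,7]×[20,26], reject
19. q=(3,10) nearest=8 d=4 new=(3,10) → add node 11 parent=8 cost=24
20. q=(7,22) nearest=4 d=4 new=(7,22) → blocked by [4,7]×[20,26], reject
21. q=(12,5) nearest=2 d=4 new=(12,5) → add node 12 parent=2 cost=16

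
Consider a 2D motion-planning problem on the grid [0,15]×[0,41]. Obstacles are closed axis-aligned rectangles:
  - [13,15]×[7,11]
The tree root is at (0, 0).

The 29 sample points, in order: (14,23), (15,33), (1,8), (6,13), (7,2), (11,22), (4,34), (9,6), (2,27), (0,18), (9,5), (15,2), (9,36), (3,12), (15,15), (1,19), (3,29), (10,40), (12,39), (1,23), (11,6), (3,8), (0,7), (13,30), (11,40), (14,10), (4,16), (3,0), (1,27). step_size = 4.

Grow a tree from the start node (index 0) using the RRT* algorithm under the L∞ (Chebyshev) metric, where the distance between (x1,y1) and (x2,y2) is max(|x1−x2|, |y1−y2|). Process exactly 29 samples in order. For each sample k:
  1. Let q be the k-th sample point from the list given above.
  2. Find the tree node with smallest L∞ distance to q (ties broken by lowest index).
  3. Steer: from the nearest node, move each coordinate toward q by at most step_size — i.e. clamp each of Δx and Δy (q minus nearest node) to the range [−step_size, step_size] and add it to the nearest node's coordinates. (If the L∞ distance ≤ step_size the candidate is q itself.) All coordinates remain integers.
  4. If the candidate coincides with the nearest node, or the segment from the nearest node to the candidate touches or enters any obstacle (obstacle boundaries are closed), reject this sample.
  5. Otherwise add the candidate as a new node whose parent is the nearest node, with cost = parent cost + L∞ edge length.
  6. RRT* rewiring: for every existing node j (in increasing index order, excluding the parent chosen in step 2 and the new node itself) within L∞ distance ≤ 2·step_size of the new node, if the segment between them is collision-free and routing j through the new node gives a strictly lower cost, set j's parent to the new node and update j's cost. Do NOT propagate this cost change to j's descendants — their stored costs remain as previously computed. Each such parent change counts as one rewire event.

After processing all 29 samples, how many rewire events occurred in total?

Rewire events: 4

1. q=(14,23) nearest=0 d=23 new=(4,4) → add node 1 parent=0 cost=4
2. q=(15,33) nearest=1 d=29 new=(8,8) → add node 2 parent=1 cost=8
3. q=(1,8) nearest=1 d=4 new=(1,8) → add node 3 parent=1 cost=8
4. q=(6,13) nearest=2 d=5 new=(6,12) → add node 4 parent=2 cost=12
5. q=(7,2) nearest=1 d=3 new=(7,2) → add node 5 parent=1 cost=7
6. q=(11,22) nearest=4 d=10 new=(10,16) → add node 6 parent=4 cost=16
7. q=(4,34) nearest=6 d=18 new=(6,20) → add node 7 parent=6 cost=20
8. q=(9,6) nearest=2 d=2 new=(9,6) → add node 8 parent=2 cost=10
9. q=(2,27) nearest=7 d=7 new=(2,24) → add node 9 parent=7 cost=24
10. q=(0,18) nearest=4 d=6 new=(2,16) → add node 10 parent=4 cost=16
11. q=(9,5) nearest=8 d=1 new=(9,5) → add node 11 parent=8 cost=11
12. q=(15,2) nearest=8 d=6 new=(13,2) → add node 12 parent=8 cost=14
13. q=(9,36) nearest=9 d=12 new=(6,28) → add node 13 parent=9 cost=28
14. q=(3,12) nearest=4 d=3 new=(3,12) → add node 14 parent=4 cost=15
15. q=(15,15) nearest=6 d=5 new=(14,15) → add node 15 parent=6 cost=20
16. q=(1,19) nearest=10 d=3 new=(1,19) → add node 16 parent=10 cost=19
17. q=(3,29) nearest=13 d=3 new=(3,29) → add node 17 parent=13 cost=31
18. q=(10,40) nearest=17 d=11 new=(7,33) → add node 18 parent=17 cost=35
19. q=(12,39) nearest=18 d=6 new=(11,37) → add node 19 parent=18 cost=39
20. q=(1,23) nearest=9 d=1 new=(1,23) → add node 20 parent=9 cost=25
21. q=(11,6) nearest=8 d=2 new=(11,6) → add node 21 parent=8 cost=12
22. q=(3,8) nearest=3 d=2 new=(3,8) → add node 22 parent=3 cost=10; rewire 14→22 (14<15)
23. q=(0,7) nearest=3 d=1 new=(0,7) → add node 23 parent=3 cost=9
24. q=(13,30) nearest=18 d=6 new=(11,30) → add node 24 parent=18 cost=39
25. q=(11,40) nearest=19 d=3 new=(11,40) → add node 25 parent=19 cost=42
26. q=(14,10) nearest=21 d=4 new=(14,10) → blocked by [13,15]×[7,11], reject
27. q=(4,16) nearest=10 d=2 new=(4,16) → add node 26 parent=10 cost=18
28. q=(3,0) nearest=0 d=3 new=(3,0) → add node 27 parent=0 cost=3; rewire 8→27 (9<10); rewire 11→27 (9<11); rewire 21→27 (11<12)
29. q=(1,27) nearest=17 d=2 new=(1,27) → add node 28 parent=17 cost=33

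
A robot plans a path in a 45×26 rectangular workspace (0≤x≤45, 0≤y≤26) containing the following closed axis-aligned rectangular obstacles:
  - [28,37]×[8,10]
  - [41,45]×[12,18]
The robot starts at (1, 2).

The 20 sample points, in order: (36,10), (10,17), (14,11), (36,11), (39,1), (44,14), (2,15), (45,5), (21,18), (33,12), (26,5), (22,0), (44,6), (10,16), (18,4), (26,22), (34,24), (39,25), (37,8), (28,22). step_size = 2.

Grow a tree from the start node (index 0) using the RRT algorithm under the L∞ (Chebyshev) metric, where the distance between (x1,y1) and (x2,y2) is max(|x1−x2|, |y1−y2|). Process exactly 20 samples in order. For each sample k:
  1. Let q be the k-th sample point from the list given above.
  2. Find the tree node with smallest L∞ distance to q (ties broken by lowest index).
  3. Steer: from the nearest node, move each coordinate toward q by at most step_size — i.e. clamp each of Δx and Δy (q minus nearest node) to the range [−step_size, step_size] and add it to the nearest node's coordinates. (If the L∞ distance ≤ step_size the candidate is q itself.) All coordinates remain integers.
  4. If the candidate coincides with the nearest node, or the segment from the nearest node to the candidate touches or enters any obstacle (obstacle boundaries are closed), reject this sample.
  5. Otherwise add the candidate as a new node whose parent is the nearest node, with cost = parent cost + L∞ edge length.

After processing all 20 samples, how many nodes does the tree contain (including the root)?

Node count: 21

1. q=(36,10) nearest=0 d=35 new=(3,4) → add node 1 parent=0 cost=2
2. q=(10,17) nearest=1 d=13 new=(5,6) → add node 2 parent=1 cost=4
3. q=(14,11) nearest=2 d=9 new=(7,8) → add node 3 parent=2 cost=6
4. q=(36,11) nearest=3 d=29 new=(9,10) → add node 4 parent=3 cost=8
5. q=(39,1) nearest=4 d=30 new=(11,8) → add node 5 parent=4 cost=10
6. q=(44,14) nearest=5 d=33 new=(13,10) → add node 6 parent=5 cost=12
7. q=(2,15) nearest=3 d=7 new=(5,10) → add node 7 parent=3 cost=8
8. q=(45,5) nearest=6 d=32 new=(15,8) → add node 8 parent=6 cost=14
9. q=(21,18) nearest=6 d=8 new=(15,12) → add node 9 parent=6 cost=14
10. q=(33,12) nearest=8 d=18 new=(17,10) → add node 10 parent=8 cost=16
11. q=(26,5) nearest=10 d=9 new=(19,8) → add node 11 parent=10 cost=18
12. q=(22,0) nearest=8 d=8 new=(17,6) → add node 12 parent=8 cost=16
13. q=(44,6) nearest=11 d=25 new=(21,6) → add node 13 parent=11 cost=20
14. q=(10,16) nearest=9 d=5 new=(13,14) → add node 14 parent=9 cost=16
15. q=(18,4) nearest=12 d=2 new=(18,4) → add node 15 parent=12 cost=18
16. q=(26,22) nearest=9 d=11 new=(17,14) → add node 16 parent=9 cost=16
17. q=(34,24) nearest=11 d=16 new=(21,10) → add node 17 parent=11 cost=20
18. q=(39,25) nearest=17 d=18 new=(23,12) → add node 18 parent=17 cost=22
19. q=(37,8) nearest=18 d=14 new=(25,10) → add node 19 parent=18 cost=24
20. q=(28,22) nearest=18 d=10 new=(25,14) → add node 20 parent=18 cost=24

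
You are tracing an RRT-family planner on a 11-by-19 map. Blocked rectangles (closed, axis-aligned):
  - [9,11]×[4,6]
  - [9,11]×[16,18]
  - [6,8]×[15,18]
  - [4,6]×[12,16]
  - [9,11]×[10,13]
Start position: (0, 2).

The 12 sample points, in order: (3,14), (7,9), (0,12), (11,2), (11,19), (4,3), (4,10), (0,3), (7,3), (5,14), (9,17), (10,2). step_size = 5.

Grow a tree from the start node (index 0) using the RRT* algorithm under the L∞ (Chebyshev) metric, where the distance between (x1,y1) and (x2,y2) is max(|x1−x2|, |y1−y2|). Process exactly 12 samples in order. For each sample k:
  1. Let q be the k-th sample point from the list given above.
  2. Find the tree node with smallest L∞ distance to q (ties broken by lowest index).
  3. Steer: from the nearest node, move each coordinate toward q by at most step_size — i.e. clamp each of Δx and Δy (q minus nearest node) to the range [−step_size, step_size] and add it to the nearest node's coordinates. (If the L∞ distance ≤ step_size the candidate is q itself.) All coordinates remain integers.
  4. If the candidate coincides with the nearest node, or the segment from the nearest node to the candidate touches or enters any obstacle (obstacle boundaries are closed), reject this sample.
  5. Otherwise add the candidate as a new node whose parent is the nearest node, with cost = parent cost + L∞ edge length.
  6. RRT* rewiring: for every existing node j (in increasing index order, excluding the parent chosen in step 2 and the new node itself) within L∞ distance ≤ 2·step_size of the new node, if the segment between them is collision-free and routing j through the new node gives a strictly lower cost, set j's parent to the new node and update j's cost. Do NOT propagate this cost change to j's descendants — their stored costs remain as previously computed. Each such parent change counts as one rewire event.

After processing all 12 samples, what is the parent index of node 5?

1. q=(3,14) nearest=0 d=12 new=(3,7) → add node 1 parent=0 cost=5
2. q=(7,9) nearest=1 d=4 new=(7,9) → add node 2 parent=1 cost=9
3. q=(0,12) nearest=1 d=5 new=(0,12) → add node 3 parent=1 cost=10
4. q=(11,2) nearest=2 d=7 new=(11,4) → blocked by [9,11]×[4,6], reject
5. q=(11,19) nearest=2 d=10 new=(11,14) → blocked by [9,11]×[10,13], reject
6. q=(4,3) nearest=0 d=4 new=(4,3) → add node 4 parent=0 cost=4
7. q=(4,10) nearest=1 d=3 new=(4,10) → add node 5 parent=1 cost=8
8. q=(0,3) nearest=0 d=1 new=(0,3) → add node 6 parent=0 cost=1; rewire 2→6 (8<9)
9. q=(7,3) nearest=4 d=3 new=(7,3) → add node 7 parent=4 cost=7
10. q=(5,14) nearest=5 d=4 new=(5,14) → blocked by [4,6]×[12,16], reject
11. q=(9,17) nearest=5 d=7 new=(9,15) → blocked by [4,6]×[12,16], reject
12. q=(10,2) nearest=7 d=3 new=(10,2) → add node 8 parent=7 cost=10

Parent of node 5: 1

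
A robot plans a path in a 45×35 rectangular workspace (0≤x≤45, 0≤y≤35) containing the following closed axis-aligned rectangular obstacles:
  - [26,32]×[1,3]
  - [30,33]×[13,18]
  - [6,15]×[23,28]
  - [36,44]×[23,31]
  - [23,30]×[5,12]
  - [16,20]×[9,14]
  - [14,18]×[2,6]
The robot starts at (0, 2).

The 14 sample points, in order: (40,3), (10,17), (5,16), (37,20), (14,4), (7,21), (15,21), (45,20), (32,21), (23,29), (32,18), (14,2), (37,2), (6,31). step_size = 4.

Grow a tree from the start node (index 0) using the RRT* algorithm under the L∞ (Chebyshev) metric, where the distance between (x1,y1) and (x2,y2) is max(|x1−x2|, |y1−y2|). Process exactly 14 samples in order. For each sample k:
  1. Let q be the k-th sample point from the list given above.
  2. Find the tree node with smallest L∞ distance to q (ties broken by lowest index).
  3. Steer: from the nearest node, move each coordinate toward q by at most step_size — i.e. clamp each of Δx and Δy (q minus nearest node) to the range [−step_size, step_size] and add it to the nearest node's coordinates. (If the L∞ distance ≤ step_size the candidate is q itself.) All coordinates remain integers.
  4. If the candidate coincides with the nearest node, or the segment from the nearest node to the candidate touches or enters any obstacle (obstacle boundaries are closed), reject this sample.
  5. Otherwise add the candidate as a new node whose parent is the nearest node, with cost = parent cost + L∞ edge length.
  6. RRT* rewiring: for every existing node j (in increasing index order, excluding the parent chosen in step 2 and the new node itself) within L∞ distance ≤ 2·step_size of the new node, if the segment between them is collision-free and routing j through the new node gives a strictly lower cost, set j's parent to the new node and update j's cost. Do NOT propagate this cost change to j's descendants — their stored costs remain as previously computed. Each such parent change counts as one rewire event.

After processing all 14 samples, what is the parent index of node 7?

Parent of node 7: 6

1. q=(40,3) nearest=0 d=40 new=(4,3) → add node 1 parent=0 cost=4
2. q=(10,17) nearest=1 d=14 new=(8,7) → add node 2 parent=1 cost=8
3. q=(5,16) nearest=2 d=9 new=(5,11) → add node 3 parent=2 cost=12
4. q=(37,20) nearest=2 d=29 new=(12,11) → add node 4 parent=2 cost=12
5. q=(14,4) nearest=2 d=6 new=(12,4) → add node 5 parent=2 cost=12
6. q=(7,21) nearest=3 d=10 new=(7,15) → add node 6 parent=3 cost=16
7. q=(15,21) nearest=6 d=8 new=(11,19) → add node 7 parent=6 cost=20
8. q=(45,20) nearest=4 d=33 new=(16,15) → add node 8 parent=4 cost=16
9. q=(32,21) nearest=8 d=16 new=(20,19) → add node 9 parent=8 cost=20
10. q=(23,29) nearest=9 d=10 new=(23,23) → add node 10 parent=9 cost=24
11. q=(32,18) nearest=10 d=9 new=(27,19) → add node 11 parent=10 cost=28
12. q=(14,2) nearest=5 d=2 new=(14,2) → blocked by [14,18]×[2,6], reject
13. q=(37,2) nearest=9 d=17 new=(24,15) → add node 12 parent=9 cost=24
14. q=(6,31) nearest=7 d=12 new=(7,23) → blocked by [6,15]×[23,28], reject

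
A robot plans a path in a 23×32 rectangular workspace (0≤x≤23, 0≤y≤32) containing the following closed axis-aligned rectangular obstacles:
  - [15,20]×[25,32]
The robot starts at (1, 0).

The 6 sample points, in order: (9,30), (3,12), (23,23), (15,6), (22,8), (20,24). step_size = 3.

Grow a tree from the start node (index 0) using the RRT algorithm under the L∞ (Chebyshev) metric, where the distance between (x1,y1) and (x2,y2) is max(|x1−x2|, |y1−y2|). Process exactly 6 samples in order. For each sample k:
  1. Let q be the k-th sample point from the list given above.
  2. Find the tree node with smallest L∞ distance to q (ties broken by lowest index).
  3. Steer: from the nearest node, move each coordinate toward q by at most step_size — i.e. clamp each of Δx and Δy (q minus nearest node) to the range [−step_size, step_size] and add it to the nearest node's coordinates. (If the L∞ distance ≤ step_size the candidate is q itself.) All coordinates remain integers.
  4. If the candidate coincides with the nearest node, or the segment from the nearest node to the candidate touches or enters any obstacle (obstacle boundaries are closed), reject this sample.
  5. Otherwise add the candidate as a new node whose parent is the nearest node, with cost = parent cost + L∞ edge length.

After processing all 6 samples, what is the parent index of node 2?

1. q=(9,30) nearest=0 d=30 new=(4,3) → add node 1 parent=0 cost=3
2. q=(3,12) nearest=1 d=9 new=(3,6) → add node 2 parent=1 cost=6
3. q=(23,23) nearest=1 d=20 new=(7,6) → add node 3 parent=1 cost=6
4. q=(15,6) nearest=3 d=8 new=(10,6) → add node 4 parent=3 cost=9
5. q=(22,8) nearest=4 d=12 new=(13,8) → add node 5 parent=4 cost=12
6. q=(20,24) nearest=5 d=16 new=(16,11) → add node 6 parent=5 cost=15

Parent of node 2: 1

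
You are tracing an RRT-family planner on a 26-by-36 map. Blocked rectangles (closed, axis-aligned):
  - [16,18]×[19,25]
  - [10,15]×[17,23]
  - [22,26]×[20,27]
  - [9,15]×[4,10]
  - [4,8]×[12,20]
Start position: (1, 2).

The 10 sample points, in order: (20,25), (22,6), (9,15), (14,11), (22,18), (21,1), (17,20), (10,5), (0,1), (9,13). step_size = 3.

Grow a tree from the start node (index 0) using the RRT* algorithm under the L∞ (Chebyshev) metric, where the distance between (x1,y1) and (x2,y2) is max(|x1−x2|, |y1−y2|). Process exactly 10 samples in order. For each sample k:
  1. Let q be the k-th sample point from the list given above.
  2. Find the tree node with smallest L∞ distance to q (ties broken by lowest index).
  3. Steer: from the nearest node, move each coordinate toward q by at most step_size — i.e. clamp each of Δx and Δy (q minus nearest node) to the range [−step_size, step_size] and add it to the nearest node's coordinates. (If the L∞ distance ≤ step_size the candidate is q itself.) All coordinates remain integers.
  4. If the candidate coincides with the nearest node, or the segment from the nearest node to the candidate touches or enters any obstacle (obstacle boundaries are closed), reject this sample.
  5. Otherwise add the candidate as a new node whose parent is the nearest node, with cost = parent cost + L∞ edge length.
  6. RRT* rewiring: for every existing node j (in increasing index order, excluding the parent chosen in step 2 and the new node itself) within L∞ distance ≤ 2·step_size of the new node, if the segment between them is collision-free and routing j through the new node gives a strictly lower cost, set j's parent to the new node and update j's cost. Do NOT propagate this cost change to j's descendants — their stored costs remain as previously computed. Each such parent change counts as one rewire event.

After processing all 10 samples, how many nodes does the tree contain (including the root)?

1. q=(20,25) nearest=0 d=23 new=(4,5) → add node 1 parent=0 cost=3
2. q=(22,6) nearest=1 d=18 new=(7,6) → add node 2 parent=1 cost=6
3. q=(9,15) nearest=2 d=9 new=(9,9) → blocked by [9,15]×[4,10], reject
4. q=(14,11) nearest=2 d=7 new=(10,9) → blocked by [9,15]×[4,10], reject
5. q=(22,18) nearest=2 d=15 new=(10,9) → blocked by [9,15]×[4,10], reject
6. q=(21,1) nearest=2 d=14 new=(10,3) → blocked by [9,15]×[4,10], reject
7. q=(17,20) nearest=2 d=14 new=(10,9) → blocked by [9,15]×[4,10], reject
8. q=(10,5) nearest=2 d=3 new=(10,5) → blocked by [9,15]×[4,10], reject
9. q=(0,1) nearest=0 d=1 new=(0,1) → add node 3 parent=0 cost=1
10. q=(9,13) nearest=2 d=7 new=(9,9) → blocked by [9,15]×[4,10], reject

Node count: 4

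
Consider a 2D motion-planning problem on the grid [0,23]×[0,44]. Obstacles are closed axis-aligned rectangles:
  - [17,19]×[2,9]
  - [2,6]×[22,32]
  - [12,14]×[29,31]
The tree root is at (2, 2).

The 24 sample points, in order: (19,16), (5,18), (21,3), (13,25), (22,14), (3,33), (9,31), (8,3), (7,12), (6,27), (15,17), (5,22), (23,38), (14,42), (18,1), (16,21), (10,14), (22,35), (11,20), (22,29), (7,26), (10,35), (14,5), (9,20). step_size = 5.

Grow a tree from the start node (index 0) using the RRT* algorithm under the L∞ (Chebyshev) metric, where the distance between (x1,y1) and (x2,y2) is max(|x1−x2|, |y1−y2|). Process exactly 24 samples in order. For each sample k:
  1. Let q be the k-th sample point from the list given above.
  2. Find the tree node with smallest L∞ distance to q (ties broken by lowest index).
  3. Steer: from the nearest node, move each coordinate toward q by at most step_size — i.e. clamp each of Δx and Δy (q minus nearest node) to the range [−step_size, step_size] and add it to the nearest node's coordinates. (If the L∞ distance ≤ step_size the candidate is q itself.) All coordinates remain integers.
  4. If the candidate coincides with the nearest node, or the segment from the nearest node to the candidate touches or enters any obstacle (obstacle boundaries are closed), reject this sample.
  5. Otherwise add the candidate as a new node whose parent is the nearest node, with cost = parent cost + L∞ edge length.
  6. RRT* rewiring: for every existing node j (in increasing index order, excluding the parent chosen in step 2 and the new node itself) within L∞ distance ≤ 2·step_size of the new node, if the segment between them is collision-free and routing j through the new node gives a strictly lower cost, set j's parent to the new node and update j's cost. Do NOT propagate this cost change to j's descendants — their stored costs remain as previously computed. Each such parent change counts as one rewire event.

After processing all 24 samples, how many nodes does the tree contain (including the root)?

Node count: 19

1. q=(19,16) nearest=0 d=17 new=(7,7) → add node 1 parent=0 cost=5
2. q=(5,18) nearest=1 d=11 new=(5,12) → add node 2 parent=1 cost=10
3. q=(21,3) nearest=1 d=14 new=(12,3) → add node 3 parent=1 cost=10
4. q=(13,25) nearest=2 d=13 new=(10,17) → add node 4 parent=2 cost=15
5. q=(22,14) nearest=3 d=11 new=(17,8) → blocked by [17,19]×[2,9], reject
6. q=(3,33) nearest=4 d=16 new=(5,22) → blocked by [2,6]×[22,32], reject
7. q=(9,31) nearest=4 d=14 new=(9,22) → add node 5 parent=4 cost=20
8. q=(8,3) nearest=1 d=4 new=(8,3) → add node 6 parent=1 cost=9
9. q=(7,12) nearest=2 d=2 new=(7,12) → add node 7 parent=2 cost=12
10. q=(6,27) nearest=5 d=5 new=(6,27) → blocked by [2,6]×[22,32], reject
11. q=(15,17) nearest=4 d=5 new=(15,17) → add node 8 parent=4 cost=20
12. q=(5,22) nearest=5 d=4 new=(5,22) → blocked by [2,6]×[22,32], reject
13. q=(23,38) nearest=5 d=16 new=(14,27) → add node 9 parent=5 cost=25
14. q=(14,42) nearest=9 d=15 new=(14,32) → blocked by [12,14]×[29,31], reject
15. q=(18,1) nearest=3 d=6 new=(17,1) → add node 10 parent=3 cost=15
16. q=(16,21) nearest=8 d=4 new=(16,21) → add node 11 parent=8 cost=24
17. q=(10,14) nearest=4 d=3 new=(10,14) → add node 12 parent=4 cost=18
18. q=(22,35) nearest=9 d=8 new=(19,32) → add node 13 parent=9 cost=30
19. q=(11,20) nearest=5 d=2 new=(11,20) → add node 14 parent=5 cost=22
20. q=(22,29) nearest=13 d=3 new=(22,29) → add node 15 parent=13 cost=33
21. q=(7,26) nearest=5 d=4 new=(7,26) → add node 16 parent=5 cost=24
22. q=(10,35) nearest=9 d=8 new=(10,32) → blocked by [12,14]×[29,31], reject
23. q=(14,5) nearest=3 d=2 new=(14,5) → add node 17 parent=3 cost=12
24. q=(9,20) nearest=5 d=2 new=(9,20) → add node 18 parent=5 cost=22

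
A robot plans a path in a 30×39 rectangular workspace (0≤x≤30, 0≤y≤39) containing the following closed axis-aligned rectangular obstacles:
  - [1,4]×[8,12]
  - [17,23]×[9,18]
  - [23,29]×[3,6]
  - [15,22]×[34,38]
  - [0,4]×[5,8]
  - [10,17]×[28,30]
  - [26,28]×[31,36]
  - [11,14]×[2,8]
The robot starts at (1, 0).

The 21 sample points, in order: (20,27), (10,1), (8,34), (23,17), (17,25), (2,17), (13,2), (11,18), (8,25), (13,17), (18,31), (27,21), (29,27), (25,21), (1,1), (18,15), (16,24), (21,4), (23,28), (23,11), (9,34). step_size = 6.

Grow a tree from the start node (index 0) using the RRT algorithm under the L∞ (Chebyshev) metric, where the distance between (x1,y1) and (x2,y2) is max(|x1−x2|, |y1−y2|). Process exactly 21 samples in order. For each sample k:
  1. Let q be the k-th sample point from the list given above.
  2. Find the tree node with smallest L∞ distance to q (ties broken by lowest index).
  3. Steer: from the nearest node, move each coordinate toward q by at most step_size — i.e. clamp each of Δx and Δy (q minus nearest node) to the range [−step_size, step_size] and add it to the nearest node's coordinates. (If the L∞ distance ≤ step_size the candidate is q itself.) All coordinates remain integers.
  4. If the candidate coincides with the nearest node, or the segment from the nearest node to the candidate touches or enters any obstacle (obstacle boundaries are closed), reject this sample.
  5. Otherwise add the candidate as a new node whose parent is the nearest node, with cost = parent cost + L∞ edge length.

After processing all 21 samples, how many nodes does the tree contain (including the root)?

1. q=(20,27) nearest=0 d=27 new=(7,6) → add node 1 parent=0 cost=6
2. q=(10,1) nearest=1 d=5 new=(10,1) → add node 2 parent=1 cost=11
3. q=(8,34) nearest=1 d=28 new=(8,12) → add node 3 parent=1 cost=12
4. q=(23,17) nearest=3 d=15 new=(14,17) → add node 4 parent=3 cost=18
5. q=(17,25) nearest=4 d=8 new=(17,23) → add node 5 parent=4 cost=24
6. q=(2,17) nearest=3 d=6 new=(2,17) → add node 6 parent=3 cost=18
7. q=(13,2) nearest=2 d=3 new=(13,2) → blocked by [11,14]×[2,8], reject
8. q=(11,18) nearest=4 d=3 new=(11,18) → add node 7 parent=4 cost=21
9. q=(8,25) nearest=7 d=7 new=(8,24) → add node 8 parent=7 cost=27
10. q=(13,17) nearest=4 d=1 new=(13,17) → add node 9 parent=4 cost=19
11. q=(18,31) nearest=5 d=8 new=(18,29) → add node 10 parent=5 cost=30
12. q=(27,21) nearest=10 d=9 new=(24,23) → add node 11 parent=10 cost=36
13. q=(29,27) nearest=11 d=5 new=(29,27) → add node 12 parent=11 cost=41
14. q=(25,21) nearest=11 d=2 new=(25,21) → add node 13 parent=11 cost=38
15. q=(1,1) nearest=0 d=1 new=(1,1) → add node 14 parent=0 cost=1
16. q=(18,15) nearest=4 d=4 new=(18,15) → blocked by [17,23]×[9,18], reject
17. q=(16,24) nearest=5 d=1 new=(16,24) → add node 15 parent=5 cost=25
18. q=(21,4) nearest=2 d=11 new=(16,4) → blocked by [11,14]×[2,8], reject
19. q=(23,28) nearest=10 d=5 new=(23,28) → add node 16 parent=10 cost=35
20. q=(23,11) nearest=4 d=9 new=(20,11) → blocked by [17,23]×[9,18], reject
21. q=(9,34) nearest=10 d=9 new=(12,34) → blocked by [10,17]×[28,30], reject

Node count: 17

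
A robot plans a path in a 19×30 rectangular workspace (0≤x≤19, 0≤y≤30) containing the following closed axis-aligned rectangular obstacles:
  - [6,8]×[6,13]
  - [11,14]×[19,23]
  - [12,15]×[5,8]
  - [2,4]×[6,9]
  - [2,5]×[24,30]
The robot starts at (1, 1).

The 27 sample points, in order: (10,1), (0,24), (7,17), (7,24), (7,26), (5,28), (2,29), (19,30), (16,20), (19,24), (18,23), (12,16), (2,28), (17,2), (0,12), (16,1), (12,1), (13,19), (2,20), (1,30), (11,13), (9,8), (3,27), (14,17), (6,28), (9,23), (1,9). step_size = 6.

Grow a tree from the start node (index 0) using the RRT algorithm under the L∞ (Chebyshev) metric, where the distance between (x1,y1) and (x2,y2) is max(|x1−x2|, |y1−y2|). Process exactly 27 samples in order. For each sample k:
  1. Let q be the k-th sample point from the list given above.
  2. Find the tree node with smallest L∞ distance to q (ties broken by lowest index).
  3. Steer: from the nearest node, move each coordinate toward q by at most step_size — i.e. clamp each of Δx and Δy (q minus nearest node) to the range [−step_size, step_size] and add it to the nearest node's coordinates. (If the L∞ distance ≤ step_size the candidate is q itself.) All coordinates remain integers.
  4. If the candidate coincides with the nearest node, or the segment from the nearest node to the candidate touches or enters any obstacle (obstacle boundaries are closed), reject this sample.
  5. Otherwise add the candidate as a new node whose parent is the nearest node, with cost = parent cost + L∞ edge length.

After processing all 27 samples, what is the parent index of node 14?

1. q=(10,1) nearest=0 d=9 new=(7,1) → add node 1 parent=0 cost=6
2. q=(0,24) nearest=0 d=23 new=(0,7) → add node 2 parent=0 cost=6
3. q=(7,17) nearest=2 d=10 new=(6,13) → blocked by [6,8]×[6,13], reject
4. q=(7,24) nearest=2 d=17 new=(6,13) → blocked by [6,8]×[6,13], reject
5. q=(7,26) nearest=2 d=19 new=(6,13) → blocked by [6,8]×[6,13], reject
6. q=(5,28) nearest=2 d=21 new=(5,13) → add node 3 parent=2 cost=12
7. q=(2,29) nearest=3 d=16 new=(2,19) → add node 4 parent=3 cost=18
8. q=(19,30) nearest=3 d=17 new=(11,19) → blocked by [11,14]×[19,23], reject
9. q=(16,20) nearest=3 d=11 new=(11,19) → blocked by [11,14]×[19,23], reject
10. q=(19,24) nearest=3 d=14 new=(11,19) → blocked by [11,14]×[19,23], reject
11. q=(18,23) nearest=3 d=13 new=(11,19) → blocked by [11,14]×[19,23], reject
12. q=(12,16) nearest=3 d=7 new=(11,16) → add node 5 parent=3 cost=18
13. q=(2,28) nearest=4 d=9 new=(2,25) → blocked by [2,5]×[24,30], reject
14. q=(17,2) nearest=1 d=10 new=(13,2) → add node 6 parent=1 cost=12
15. q=(0,12) nearest=2 d=5 new=(0,12) → add node 7 parent=2 cost=11
16. q=(16,1) nearest=6 d=3 new=(16,1) → add node 8 parent=6 cost=15
17. q=(12,1) nearest=6 d=1 new=(12,1) → add node 9 parent=6 cost=13
18. q=(13,19) nearest=5 d=3 new=(13,19) → blocked by [11,14]×[19,23], reject
19. q=(2,20) nearest=4 d=1 new=(2,20) → add node 10 parent=4 cost=19
20. q=(1,30) nearest=10 d=10 new=(1,26) → add node 11 parent=10 cost=25
21. q=(11,13) nearest=5 d=3 new=(11,13) → add node 12 parent=5 cost=21
22. q=(9,8) nearest=3 d=5 new=(9,8) → blocked by [6,8]×[6,13], reject
23. q=(3,27) nearest=11 d=2 new=(3,27) → blocked by [2,5]×[24,30], reject
24. q=(14,17) nearest=5 d=3 new=(14,17) → add node 13 parent=5 cost=21
25. q=(6,28) nearest=11 d=5 new=(6,28) → blocked by [2,5]×[24,30], reject
26. q=(9,23) nearest=13 d=6 new=(9,23) → blocked by [11,14]×[19,23], reject
27. q=(1,9) nearest=2 d=2 new=(1,9) → add node 14 parent=2 cost=8

Parent of node 14: 2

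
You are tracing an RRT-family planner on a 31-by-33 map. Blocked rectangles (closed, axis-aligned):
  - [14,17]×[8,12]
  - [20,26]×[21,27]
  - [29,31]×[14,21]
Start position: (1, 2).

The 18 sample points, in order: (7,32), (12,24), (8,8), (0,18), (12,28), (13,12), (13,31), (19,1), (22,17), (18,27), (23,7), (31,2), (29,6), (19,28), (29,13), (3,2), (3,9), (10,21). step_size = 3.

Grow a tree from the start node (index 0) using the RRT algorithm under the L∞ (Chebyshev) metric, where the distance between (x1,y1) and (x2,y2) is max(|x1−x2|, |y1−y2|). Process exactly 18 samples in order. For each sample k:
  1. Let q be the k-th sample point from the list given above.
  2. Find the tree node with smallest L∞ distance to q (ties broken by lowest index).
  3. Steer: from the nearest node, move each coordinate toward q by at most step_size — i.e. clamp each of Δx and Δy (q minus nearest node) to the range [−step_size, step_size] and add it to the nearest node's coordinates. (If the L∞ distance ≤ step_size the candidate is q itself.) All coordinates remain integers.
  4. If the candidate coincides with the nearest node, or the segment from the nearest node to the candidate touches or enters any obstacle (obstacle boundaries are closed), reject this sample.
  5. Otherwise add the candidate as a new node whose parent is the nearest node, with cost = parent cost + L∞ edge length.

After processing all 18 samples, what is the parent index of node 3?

Parent of node 3: 2

1. q=(7,32) nearest=0 d=30 new=(4,5) → add node 1 parent=0 cost=3
2. q=(12,24) nearest=1 d=19 new=(7,8) → add node 2 parent=1 cost=6
3. q=(8,8) nearest=2 d=1 new=(8,8) → add node 3 parent=2 cost=7
4. q=(0,18) nearest=2 d=10 new=(4,11) → add node 4 parent=2 cost=9
5. q=(12,28) nearest=4 d=17 new=(7,14) → add node 5 parent=4 cost=12
6. q=(13,12) nearest=3 d=5 new=(11,11) → add node 6 parent=3 cost=10
7. q=(13,31) nearest=5 d=17 new=(10,17) → add node 7 parent=5 cost=15
8. q=(19,1) nearest=6 d=10 new=(14,8) → blocked by [14,17]×[8,12], reject
9. q=(22,17) nearest=6 d=11 new=(14,14) → add node 8 parent=6 cost=13
10. q=(18,27) nearest=7 d=10 new=(13,20) → add node 9 parent=7 cost=18
11. q=(23,7) nearest=8 d=9 new=(17,11) → blocked by [14,17]×[8,12], reject
12. q=(31,2) nearest=8 d=17 new=(17,11) → blocked by [14,17]×[8,12], reject
13. q=(29,6) nearest=8 d=15 new=(17,11) → blocked by [14,17]×[8,12], reject
14. q=(19,28) nearest=9 d=8 new=(16,23) → add node 10 parent=9 cost=21
15. q=(29,13) nearest=10 d=13 new=(19,20) → add node 11 parent=10 cost=24
16. q=(3,2) nearest=0 d=2 new=(3,2) → add node 12 parent=0 cost=2
17. q=(3,9) nearest=4 d=2 new=(3,9) → add node 13 parent=4 cost=11
18. q=(10,21) nearest=9 d=3 new=(10,21) → add node 14 parent=9 cost=21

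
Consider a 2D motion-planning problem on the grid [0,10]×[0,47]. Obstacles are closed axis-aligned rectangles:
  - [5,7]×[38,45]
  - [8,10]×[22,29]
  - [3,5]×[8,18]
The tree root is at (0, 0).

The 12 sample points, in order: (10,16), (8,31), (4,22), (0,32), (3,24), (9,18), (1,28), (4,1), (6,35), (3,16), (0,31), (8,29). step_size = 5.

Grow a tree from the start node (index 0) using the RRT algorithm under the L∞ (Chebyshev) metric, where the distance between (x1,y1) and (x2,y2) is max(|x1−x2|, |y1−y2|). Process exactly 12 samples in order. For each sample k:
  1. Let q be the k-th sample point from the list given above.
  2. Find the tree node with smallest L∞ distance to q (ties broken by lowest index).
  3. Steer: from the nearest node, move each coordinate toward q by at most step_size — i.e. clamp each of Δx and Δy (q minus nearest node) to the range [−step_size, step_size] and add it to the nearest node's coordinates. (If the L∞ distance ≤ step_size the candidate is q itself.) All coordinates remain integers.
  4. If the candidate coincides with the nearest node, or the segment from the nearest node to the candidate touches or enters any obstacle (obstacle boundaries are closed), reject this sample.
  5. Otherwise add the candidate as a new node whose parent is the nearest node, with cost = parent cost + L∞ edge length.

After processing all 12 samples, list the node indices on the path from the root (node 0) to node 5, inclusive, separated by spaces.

Path: 0 5

1. q=(10,16) nearest=0 d=16 new=(5,5) → add node 1 parent=0 cost=5
2. q=(8,31) nearest=1 d=26 new=(8,10) → add node 2 parent=1 cost=10
3. q=(4,22) nearest=2 d=12 new=(4,15) → blocked by [3,5]×[8,18], reject
4. q=(0,32) nearest=2 d=22 new=(3,15) → blocked by [3,5]×[8,18], reject
5. q=(3,24) nearest=2 d=14 new=(3,15) → blocked by [3,5]×[8,18], reject
6. q=(9,18) nearest=2 d=8 new=(9,15) → add node 3 parent=2 cost=15
7. q=(1,28) nearest=3 d=13 new=(4,20) → add node 4 parent=3 cost=20
8. q=(4,1) nearest=0 d=4 new=(4,1) → add node 5 parent=0 cost=4
9. q=(6,35) nearest=4 d=15 new=(6,25) → add node 6 parent=4 cost=25
10. q=(3,16) nearest=4 d=4 new=(3,16) → blocked by [3,5]×[8,18], reject
11. q=(0,31) nearest=6 d=6 new=(1,30) → add node 7 parent=6 cost=30
12. q=(8,29) nearest=6 d=4 new=(8,29) → blocked by [8,10]×[22,29], reject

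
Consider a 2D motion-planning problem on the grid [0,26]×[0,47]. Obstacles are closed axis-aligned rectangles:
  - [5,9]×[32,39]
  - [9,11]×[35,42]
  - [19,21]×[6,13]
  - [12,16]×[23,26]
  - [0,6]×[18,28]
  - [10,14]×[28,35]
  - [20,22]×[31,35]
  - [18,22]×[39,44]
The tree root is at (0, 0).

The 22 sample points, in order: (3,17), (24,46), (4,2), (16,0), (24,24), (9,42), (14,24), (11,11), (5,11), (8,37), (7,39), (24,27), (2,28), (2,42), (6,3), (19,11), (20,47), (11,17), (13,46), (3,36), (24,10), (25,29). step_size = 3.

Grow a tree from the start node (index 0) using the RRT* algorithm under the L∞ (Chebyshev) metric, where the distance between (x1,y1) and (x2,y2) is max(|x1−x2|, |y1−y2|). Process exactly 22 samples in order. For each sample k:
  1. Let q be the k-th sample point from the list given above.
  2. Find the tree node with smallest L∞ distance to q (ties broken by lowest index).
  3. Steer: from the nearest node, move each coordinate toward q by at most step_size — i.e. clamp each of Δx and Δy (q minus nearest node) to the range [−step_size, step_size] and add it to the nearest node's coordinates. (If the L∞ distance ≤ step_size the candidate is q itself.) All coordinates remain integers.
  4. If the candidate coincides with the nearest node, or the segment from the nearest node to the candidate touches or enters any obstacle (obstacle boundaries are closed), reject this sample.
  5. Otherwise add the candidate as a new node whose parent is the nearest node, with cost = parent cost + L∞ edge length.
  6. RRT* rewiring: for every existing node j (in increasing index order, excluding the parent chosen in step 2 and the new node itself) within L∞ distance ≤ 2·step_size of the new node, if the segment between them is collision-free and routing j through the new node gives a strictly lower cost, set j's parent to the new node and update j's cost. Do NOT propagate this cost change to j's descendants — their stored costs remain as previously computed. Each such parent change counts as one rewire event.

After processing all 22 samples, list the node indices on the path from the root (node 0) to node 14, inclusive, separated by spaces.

1. q=(3,17) nearest=0 d=17 new=(3,3) → add node 1 parent=0 cost=3
2. q=(24,46) nearest=1 d=43 new=(6,6) → add node 2 parent=1 cost=6
3. q=(4,2) nearest=1 d=1 new=(4,2) → add node 3 parent=1 cost=4
4. q=(16,0) nearest=2 d=10 new=(9,3) → add node 4 parent=2 cost=9
5. q=(24,24) nearest=2 d=18 new=(9,9) → add node 5 parent=2 cost=9
6. q=(9,42) nearest=5 d=33 new=(9,12) → add node 6 parent=5 cost=12
7. q=(14,24) nearest=6 d=12 new=(12,15) → add node 7 parent=6 cost=15
8. q=(11,11) nearest=5 d=2 new=(11,11) → add node 8 parent=5 cost=11
9. q=(5,11) nearest=5 d=4 new=(6,11) → add node 9 parent=5 cost=12
10. q=(8,37) nearest=7 d=22 new=(9,18) → add node 10 parent=7 cost=18
11. q=(7,39) nearest=10 d=21 new=(7,21) → add node 11 parent=10 cost=21
12. q=(24,27) nearest=7 d=12 new=(15,18) → add node 12 parent=7 cost=18
13. q=(2,28) nearest=11 d=7 new=(4,24) → blocked by [0,6]×[18,28], reject
14. q=(2,42) nearest=11 d=21 new=(4,24) → blocked by [0,6]×[18,28], reject
15. q=(6,3) nearest=3 d=2 new=(6,3) → add node 13 parent=3 cost=6
16. q=(19,11) nearest=7 d=7 new=(15,12) → add node 14 parent=7 cost=18
17. q=(20,47) nearest=11 d=26 new=(10,24) → add node 15 parent=11 cost=24
18. q=(11,17) nearest=7 d=2 new=(11,17) → add node 16 parent=7 cost=17
19. q=(13,46) nearest=15 d=22 new=(13,27) → blocked by [12,16]×[23,26], reject
20. q=(3,36) nearest=15 d=12 new=(7,27) → add node 17 parent=15 cost=27
21. q=(24,10) nearest=12 d=9 new=(18,15) → add node 18 parent=12 cost=21
22. q=(25,29) nearest=12 d=11 new=(18,21) → add node 19 parent=12 cost=21

Path: 0 1 2 5 6 7 14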